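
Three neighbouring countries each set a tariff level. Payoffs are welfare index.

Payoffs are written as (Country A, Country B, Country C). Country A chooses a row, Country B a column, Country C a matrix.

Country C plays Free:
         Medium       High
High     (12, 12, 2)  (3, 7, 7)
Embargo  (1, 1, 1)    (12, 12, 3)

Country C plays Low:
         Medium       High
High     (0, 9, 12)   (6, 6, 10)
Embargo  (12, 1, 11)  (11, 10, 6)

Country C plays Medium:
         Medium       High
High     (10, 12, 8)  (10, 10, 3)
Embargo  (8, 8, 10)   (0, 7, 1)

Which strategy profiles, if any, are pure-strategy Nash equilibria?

Pure NE: (Embargo, High, Low)

(High, Medium, Free): Country C can switch to Low (2 → 12). Not NE.
(High, Medium, Low): Country A can switch to Embargo (0 → 12). Not NE.
(High, Medium, Medium): Country C can switch to Low (8 → 12). Not NE.
(High, High, Free): Country A can switch to Embargo (3 → 12). Not NE.
(High, High, Low): Country A can switch to Embargo (6 → 11). Not NE.
(High, High, Medium): Country B can switch to Medium (10 → 12). Not NE.
(Embargo, High, Low): Country A gets 11, best alternative 6; Country B gets 10, best alternative 1; Country C gets 6, best alternative 3. No profitable deviation — NE.
(The remaining 5 profiles each have a profitable deviation by the same check.)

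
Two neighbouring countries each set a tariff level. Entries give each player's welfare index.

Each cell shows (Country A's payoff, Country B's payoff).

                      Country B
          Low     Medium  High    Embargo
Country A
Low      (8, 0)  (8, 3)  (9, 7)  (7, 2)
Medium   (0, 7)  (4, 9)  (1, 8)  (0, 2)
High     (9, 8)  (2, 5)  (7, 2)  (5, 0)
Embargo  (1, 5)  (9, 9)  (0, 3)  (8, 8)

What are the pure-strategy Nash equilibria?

The pure Nash equilibria are (Low, High), (High, Low), (Embargo, Medium).

Country A against Low: payoffs 8, 0, 9, 1 → best response High.
Country A against Medium: payoffs 8, 4, 2, 9 → best response Embargo.
Country A against High: payoffs 9, 1, 7, 0 → best response Low.
Country A against Embargo: payoffs 7, 0, 5, 8 → best response Embargo.
Country B against Low: payoffs 0, 3, 7, 2 → best response High.
Country B against Medium: payoffs 7, 9, 8, 2 → best response Medium.
Country B against High: payoffs 8, 5, 2, 0 → best response Low.
Country B against Embargo: payoffs 5, 9, 3, 8 → best response Medium.
Mutual best responses: (Low, High); (High, Low); (Embargo, Medium).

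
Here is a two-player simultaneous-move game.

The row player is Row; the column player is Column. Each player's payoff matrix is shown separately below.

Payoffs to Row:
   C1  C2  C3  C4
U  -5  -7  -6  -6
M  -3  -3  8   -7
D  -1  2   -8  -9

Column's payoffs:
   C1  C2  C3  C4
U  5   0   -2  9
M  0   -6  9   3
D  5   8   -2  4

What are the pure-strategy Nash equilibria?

Row against C1: payoffs -5, -3, -1 → best response D.
Row against C2: payoffs -7, -3, 2 → best response D.
Row against C3: payoffs -6, 8, -8 → best response M.
Row against C4: payoffs -6, -7, -9 → best response U.
Column against U: payoffs 5, 0, -2, 9 → best response C4.
Column against M: payoffs 0, -6, 9, 3 → best response C3.
Column against D: payoffs 5, 8, -2, 4 → best response C2.
Mutual best responses: (U, C4); (M, C3); (D, C2).

Pure-strategy Nash equilibria: (U, C4); (M, C3); (D, C2)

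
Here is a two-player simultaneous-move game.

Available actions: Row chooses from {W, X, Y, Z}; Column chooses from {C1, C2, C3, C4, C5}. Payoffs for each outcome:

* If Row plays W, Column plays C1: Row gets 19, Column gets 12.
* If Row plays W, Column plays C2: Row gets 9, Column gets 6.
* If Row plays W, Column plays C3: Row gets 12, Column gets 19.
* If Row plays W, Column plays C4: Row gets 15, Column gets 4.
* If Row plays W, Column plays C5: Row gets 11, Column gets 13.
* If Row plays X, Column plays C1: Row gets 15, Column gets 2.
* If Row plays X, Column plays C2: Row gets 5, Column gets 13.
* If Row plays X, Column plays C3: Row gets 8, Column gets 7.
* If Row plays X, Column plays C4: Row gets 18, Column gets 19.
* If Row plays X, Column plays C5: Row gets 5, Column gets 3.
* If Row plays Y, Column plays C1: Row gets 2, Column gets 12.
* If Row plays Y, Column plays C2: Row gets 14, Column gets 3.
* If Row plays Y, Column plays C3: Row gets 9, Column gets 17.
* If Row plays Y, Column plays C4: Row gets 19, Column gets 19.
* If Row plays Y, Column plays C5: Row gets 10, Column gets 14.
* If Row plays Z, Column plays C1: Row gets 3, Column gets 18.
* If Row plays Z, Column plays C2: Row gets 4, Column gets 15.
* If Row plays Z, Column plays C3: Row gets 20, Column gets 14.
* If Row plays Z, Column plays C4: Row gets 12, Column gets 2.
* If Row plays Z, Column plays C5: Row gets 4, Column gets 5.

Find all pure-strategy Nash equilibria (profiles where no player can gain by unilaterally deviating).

(W, C1): Column can switch to C3 (12 → 19). Not NE.
(W, C2): Row can switch to Y (9 → 14). Not NE.
(W, C3): Row can switch to Z (12 → 20). Not NE.
(W, C4): Row can switch to X (15 → 18). Not NE.
(W, C5): Column can switch to C3 (13 → 19). Not NE.
(X, C1): Row can switch to W (15 → 19). Not NE.
(X, C2): Row can switch to W (5 → 9). Not NE.
(X, C3): Row can switch to W (8 → 12). Not NE.
(X, C4): Row can switch to Y (18 → 19). Not NE.
(X, C5): Row can switch to W (5 → 11). Not NE.
(Y, C1): Row can switch to W (2 → 19). Not NE.
(Y, C2): Column can switch to C1 (3 → 12). Not NE.
(Y, C4): Row gets 19, best alternative 18; Column gets 19, best alternative 17. No profitable deviation — NE.
(The remaining 7 profiles each have a profitable deviation by the same check.)

(Y, C4)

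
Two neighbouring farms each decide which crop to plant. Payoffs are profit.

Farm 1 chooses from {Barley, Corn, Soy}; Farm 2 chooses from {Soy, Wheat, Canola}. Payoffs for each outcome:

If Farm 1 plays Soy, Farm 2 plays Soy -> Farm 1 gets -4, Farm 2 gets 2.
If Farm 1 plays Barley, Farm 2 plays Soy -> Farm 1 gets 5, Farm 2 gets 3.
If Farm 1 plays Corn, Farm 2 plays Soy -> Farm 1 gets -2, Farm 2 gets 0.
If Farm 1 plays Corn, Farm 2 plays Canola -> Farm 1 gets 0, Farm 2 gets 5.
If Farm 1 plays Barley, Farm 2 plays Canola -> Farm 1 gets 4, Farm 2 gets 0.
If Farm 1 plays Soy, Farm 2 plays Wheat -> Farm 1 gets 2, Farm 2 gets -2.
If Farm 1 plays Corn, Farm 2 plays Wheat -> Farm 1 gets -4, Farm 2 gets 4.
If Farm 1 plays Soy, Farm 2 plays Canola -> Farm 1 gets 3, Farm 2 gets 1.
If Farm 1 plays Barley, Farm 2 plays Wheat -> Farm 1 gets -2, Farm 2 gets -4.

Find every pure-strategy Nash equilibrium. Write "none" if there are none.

(Barley, Soy)

For each player, find the best response to each opponent profile; mutual best responses are the pure NE.
Farm 1 against Soy: payoffs 5, -2, -4 → best response Barley.
Farm 1 against Wheat: payoffs -2, -4, 2 → best response Soy.
Farm 1 against Canola: payoffs 4, 0, 3 → best response Barley.
Farm 2 against Barley: payoffs 3, -4, 0 → best response Soy.
Farm 2 against Corn: payoffs 0, 4, 5 → best response Canola.
Farm 2 against Soy: payoffs 2, -2, 1 → best response Soy.
Mutual best responses: (Barley, Soy).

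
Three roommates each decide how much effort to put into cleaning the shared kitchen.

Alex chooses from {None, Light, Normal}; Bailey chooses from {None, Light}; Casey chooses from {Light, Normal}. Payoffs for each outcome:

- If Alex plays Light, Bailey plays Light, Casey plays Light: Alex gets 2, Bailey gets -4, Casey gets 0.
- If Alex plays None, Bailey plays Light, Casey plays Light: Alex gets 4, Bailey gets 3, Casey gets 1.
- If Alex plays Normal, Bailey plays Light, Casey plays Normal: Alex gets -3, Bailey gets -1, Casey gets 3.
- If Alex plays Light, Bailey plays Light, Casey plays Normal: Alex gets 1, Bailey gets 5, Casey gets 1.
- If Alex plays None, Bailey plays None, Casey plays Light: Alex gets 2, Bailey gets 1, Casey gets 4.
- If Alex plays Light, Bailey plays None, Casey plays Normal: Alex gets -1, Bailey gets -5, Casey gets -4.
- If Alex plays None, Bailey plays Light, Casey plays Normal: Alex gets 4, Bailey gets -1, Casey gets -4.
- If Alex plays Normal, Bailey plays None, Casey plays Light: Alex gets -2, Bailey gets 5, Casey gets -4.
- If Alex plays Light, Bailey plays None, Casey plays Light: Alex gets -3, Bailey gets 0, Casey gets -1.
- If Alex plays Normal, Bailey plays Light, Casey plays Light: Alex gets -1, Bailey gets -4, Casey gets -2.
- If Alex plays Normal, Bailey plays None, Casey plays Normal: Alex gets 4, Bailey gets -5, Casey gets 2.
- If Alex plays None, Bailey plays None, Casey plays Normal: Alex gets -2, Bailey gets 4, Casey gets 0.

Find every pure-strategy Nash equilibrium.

The unique pure-strategy Nash equilibrium is (None, Light, Light).

Mark each player's best response to every combination of opponents' strategies; a profile where every player is best-responding is a pure Nash equilibrium.
Alex against (None, Light): payoffs 2, -3, -2 → best response None.
Alex against (None, Normal): payoffs -2, -1, 4 → best response Normal.
Alex against (Light, Light): payoffs 4, 2, -1 → best response None.
Alex against (Light, Normal): payoffs 4, 1, -3 → best response None.
Bailey against (None, Light): payoffs 1, 3 → best response Light.
Bailey against (None, Normal): payoffs 4, -1 → best response None.
Bailey against (Light, Light): payoffs 0, -4 → best response None.
Bailey against (Light, Normal): payoffs -5, 5 → best response Light.
Bailey against (Normal, Light): payoffs 5, -4 → best response None.
Bailey against (Normal, Normal): payoffs -5, -1 → best response Light.
Casey against (None, None): payoffs 4, 0 → best response Light.
Casey against (None, Light): payoffs 1, -4 → best response Light.
Casey against (Light, None): payoffs -1, -4 → best response Light.
Casey against (Light, Light): payoffs 0, 1 → best response Normal.
Casey against (Normal, None): payoffs -4, 2 → best response Normal.
Casey against (Normal, Light): payoffs -2, 3 → best response Normal.
Mutual best responses: (None, Light, Light).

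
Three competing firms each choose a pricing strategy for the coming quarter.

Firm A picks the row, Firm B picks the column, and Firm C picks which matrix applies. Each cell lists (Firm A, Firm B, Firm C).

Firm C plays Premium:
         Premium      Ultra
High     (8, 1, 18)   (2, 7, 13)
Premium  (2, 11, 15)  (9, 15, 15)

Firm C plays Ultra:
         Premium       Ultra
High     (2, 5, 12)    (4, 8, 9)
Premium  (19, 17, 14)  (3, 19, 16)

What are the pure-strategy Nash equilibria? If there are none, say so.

none

(High, Premium, Premium): Firm B can switch to Ultra (1 → 7). Not NE.
(High, Premium, Ultra): Firm A can switch to Premium (2 → 19). Not NE.
(High, Ultra, Premium): Firm A can switch to Premium (2 → 9). Not NE.
(High, Ultra, Ultra): Firm C can switch to Premium (9 → 13). Not NE.
(Premium, Premium, Premium): Firm A can switch to High (2 → 8). Not NE.
(Premium, Premium, Ultra): Firm B can switch to Ultra (17 → 19). Not NE.
(The remaining 2 profiles each have a profitable deviation by the same check.)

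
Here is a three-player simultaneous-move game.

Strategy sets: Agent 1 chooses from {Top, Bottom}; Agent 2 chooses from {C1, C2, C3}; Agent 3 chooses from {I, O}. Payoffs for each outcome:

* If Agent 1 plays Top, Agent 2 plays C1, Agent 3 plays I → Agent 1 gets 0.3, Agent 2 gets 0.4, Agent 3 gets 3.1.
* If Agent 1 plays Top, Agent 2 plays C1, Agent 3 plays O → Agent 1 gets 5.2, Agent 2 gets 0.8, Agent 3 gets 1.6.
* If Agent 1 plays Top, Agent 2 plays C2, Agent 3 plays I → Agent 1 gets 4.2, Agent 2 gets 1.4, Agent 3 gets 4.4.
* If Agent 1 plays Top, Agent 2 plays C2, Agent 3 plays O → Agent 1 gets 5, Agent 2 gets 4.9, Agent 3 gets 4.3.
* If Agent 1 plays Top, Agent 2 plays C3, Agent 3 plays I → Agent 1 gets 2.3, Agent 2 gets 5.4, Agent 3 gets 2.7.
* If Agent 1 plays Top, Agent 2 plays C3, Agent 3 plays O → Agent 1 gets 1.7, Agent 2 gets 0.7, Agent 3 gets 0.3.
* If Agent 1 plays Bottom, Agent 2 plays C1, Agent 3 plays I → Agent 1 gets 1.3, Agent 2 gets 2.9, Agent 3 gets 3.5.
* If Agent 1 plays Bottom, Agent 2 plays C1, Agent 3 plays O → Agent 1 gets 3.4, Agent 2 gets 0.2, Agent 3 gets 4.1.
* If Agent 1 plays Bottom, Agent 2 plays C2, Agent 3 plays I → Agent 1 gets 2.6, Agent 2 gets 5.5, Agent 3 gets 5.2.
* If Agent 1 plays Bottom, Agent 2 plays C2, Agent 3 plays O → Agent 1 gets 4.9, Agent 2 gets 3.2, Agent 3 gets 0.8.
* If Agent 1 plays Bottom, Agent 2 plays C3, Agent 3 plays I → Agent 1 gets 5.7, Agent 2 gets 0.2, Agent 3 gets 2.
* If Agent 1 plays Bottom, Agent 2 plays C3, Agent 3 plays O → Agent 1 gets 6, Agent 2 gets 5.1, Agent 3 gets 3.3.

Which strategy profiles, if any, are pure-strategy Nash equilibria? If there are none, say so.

Agent 1 against (C1, I): payoffs 0.3, 1.3 → best response Bottom.
Agent 1 against (C1, O): payoffs 5.2, 3.4 → best response Top.
Agent 1 against (C2, I): payoffs 4.2, 2.6 → best response Top.
Agent 1 against (C2, O): payoffs 5, 4.9 → best response Top.
Agent 1 against (C3, I): payoffs 2.3, 5.7 → best response Bottom.
Agent 1 against (C3, O): payoffs 1.7, 6 → best response Bottom.
Agent 2 against (Top, I): payoffs 0.4, 1.4, 5.4 → best response C3.
Agent 2 against (Top, O): payoffs 0.8, 4.9, 0.7 → best response C2.
Agent 2 against (Bottom, I): payoffs 2.9, 5.5, 0.2 → best response C2.
Agent 2 against (Bottom, O): payoffs 0.2, 3.2, 5.1 → best response C3.
Agent 3 against (Top, C1): payoffs 3.1, 1.6 → best response I.
Agent 3 against (Top, C2): payoffs 4.4, 4.3 → best response I.
Agent 3 against (Top, C3): payoffs 2.7, 0.3 → best response I.
Agent 3 against (Bottom, C1): payoffs 3.5, 4.1 → best response O.
Agent 3 against (Bottom, C2): payoffs 5.2, 0.8 → best response I.
Agent 3 against (Bottom, C3): payoffs 2, 3.3 → best response O.
Mutual best responses: (Bottom, C3, O).

Pure NE: (Bottom, C3, O)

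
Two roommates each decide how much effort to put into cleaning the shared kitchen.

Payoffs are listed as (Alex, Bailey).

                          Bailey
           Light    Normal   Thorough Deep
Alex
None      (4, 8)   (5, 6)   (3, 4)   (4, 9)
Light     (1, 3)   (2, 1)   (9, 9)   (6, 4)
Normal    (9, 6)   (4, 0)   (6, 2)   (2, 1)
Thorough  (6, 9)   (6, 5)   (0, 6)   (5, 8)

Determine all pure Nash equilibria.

Check each profile: it is a Nash equilibrium iff no player can strictly gain by switching unilaterally.
(None, Light): Alex can switch to Normal (4 → 9). Not NE.
(None, Normal): Alex can switch to Thorough (5 → 6). Not NE.
(None, Thorough): Alex can switch to Light (3 → 9). Not NE.
(None, Deep): Alex can switch to Light (4 → 6). Not NE.
(Light, Light): Alex can switch to None (1 → 4). Not NE.
(Light, Normal): Alex can switch to None (2 → 5). Not NE.
(Light, Thorough): Alex gets 9, best alternative 6; Bailey gets 9, best alternative 4. No profitable deviation — NE.
(Light, Deep): Bailey can switch to Thorough (4 → 9). Not NE.
(Normal, Light): Alex gets 9, best alternative 6; Bailey gets 6, best alternative 2. No profitable deviation — NE.
(Normal, Normal): Alex can switch to None (4 → 5). Not NE.
(Normal, Thorough): Alex can switch to Light (6 → 9). Not NE.
(Normal, Deep): Alex can switch to None (2 → 4). Not NE.
(Thorough, Light): Alex can switch to Normal (6 → 9). Not NE.
(Thorough, Normal): Bailey can switch to Light (5 → 9). Not NE.
(The remaining 2 profiles each have a profitable deviation by the same check.)

Pure-strategy Nash equilibria: (Light, Thorough); (Normal, Light)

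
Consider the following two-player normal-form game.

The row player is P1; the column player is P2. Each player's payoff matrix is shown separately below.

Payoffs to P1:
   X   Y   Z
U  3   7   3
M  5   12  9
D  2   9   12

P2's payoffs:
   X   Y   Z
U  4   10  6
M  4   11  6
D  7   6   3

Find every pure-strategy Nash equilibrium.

Check each profile: it is a Nash equilibrium iff no player can strictly gain by switching unilaterally.
(U, X): P1 can switch to M (3 → 5). Not NE.
(U, Y): P1 can switch to M (7 → 12). Not NE.
(U, Z): P1 can switch to M (3 → 9). Not NE.
(M, X): P2 can switch to Y (4 → 11). Not NE.
(M, Y): P1 gets 12, best alternative 9; P2 gets 11, best alternative 6. No profitable deviation — NE.
(M, Z): P1 can switch to D (9 → 12). Not NE.
(D, X): P1 can switch to U (2 → 3). Not NE.
(The remaining 2 profiles each have a profitable deviation by the same check.)

Pure NE: (M, Y)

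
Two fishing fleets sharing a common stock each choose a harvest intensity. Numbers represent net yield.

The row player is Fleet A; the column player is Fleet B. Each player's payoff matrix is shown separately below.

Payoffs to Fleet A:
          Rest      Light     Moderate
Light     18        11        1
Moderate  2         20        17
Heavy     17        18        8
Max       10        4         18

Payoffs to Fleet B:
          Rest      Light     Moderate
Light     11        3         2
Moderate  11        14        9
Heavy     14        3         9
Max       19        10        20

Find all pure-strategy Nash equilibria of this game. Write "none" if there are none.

Fleet A against Rest: payoffs 18, 2, 17, 10 → best response Light.
Fleet A against Light: payoffs 11, 20, 18, 4 → best response Moderate.
Fleet A against Moderate: payoffs 1, 17, 8, 18 → best response Max.
Fleet B against Light: payoffs 11, 3, 2 → best response Rest.
Fleet B against Moderate: payoffs 11, 14, 9 → best response Light.
Fleet B against Heavy: payoffs 14, 3, 9 → best response Rest.
Fleet B against Max: payoffs 19, 10, 20 → best response Moderate.
Mutual best responses: (Light, Rest); (Moderate, Light); (Max, Moderate).

Pure-strategy Nash equilibria: (Light, Rest); (Moderate, Light); (Max, Moderate)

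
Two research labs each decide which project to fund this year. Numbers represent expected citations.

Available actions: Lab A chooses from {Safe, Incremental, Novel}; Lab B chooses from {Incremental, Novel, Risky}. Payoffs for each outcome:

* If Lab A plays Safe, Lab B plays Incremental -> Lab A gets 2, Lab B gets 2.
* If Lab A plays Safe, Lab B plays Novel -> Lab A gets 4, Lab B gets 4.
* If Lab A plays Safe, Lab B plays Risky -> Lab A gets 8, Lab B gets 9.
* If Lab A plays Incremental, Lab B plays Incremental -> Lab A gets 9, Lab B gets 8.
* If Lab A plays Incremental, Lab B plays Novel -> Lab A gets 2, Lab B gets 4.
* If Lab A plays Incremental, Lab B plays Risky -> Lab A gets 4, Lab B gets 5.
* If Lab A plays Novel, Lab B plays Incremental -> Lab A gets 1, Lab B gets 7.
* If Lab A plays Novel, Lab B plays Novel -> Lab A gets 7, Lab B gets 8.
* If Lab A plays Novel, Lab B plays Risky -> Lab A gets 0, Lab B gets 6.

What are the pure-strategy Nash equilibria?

For each player, find the best response to each opponent profile; mutual best responses are the pure NE.
Lab A against Incremental: payoffs 2, 9, 1 → best response Incremental.
Lab A against Novel: payoffs 4, 2, 7 → best response Novel.
Lab A against Risky: payoffs 8, 4, 0 → best response Safe.
Lab B against Safe: payoffs 2, 4, 9 → best response Risky.
Lab B against Incremental: payoffs 8, 4, 5 → best response Incremental.
Lab B against Novel: payoffs 7, 8, 6 → best response Novel.
Mutual best responses: (Safe, Risky); (Incremental, Incremental); (Novel, Novel).

The pure Nash equilibria are (Safe, Risky) and (Incremental, Incremental) and (Novel, Novel).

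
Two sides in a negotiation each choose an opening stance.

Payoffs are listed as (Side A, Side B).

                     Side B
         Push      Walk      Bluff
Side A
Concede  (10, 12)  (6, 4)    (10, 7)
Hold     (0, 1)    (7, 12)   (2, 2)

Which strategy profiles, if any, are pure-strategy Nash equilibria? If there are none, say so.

Side A against Push: payoffs 10, 0 → best response Concede.
Side A against Walk: payoffs 6, 7 → best response Hold.
Side A against Bluff: payoffs 10, 2 → best response Concede.
Side B against Concede: payoffs 12, 4, 7 → best response Push.
Side B against Hold: payoffs 1, 12, 2 → best response Walk.
Mutual best responses: (Concede, Push); (Hold, Walk).

Pure-strategy Nash equilibria: (Concede, Push) and (Hold, Walk)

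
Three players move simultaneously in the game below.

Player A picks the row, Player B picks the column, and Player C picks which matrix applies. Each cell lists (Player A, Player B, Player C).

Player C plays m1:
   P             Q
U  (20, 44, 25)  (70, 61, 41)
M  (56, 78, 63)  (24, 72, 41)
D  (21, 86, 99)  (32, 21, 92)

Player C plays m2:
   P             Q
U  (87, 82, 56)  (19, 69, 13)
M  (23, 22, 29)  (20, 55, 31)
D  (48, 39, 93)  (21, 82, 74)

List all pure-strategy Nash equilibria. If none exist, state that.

For each player, find the best response to each opponent profile; mutual best responses are the pure NE.
Player A against (P, m1): payoffs 20, 56, 21 → best response M.
Player A against (P, m2): payoffs 87, 23, 48 → best response U.
Player A against (Q, m1): payoffs 70, 24, 32 → best response U.
Player A against (Q, m2): payoffs 19, 20, 21 → best response D.
Player B against (U, m1): payoffs 44, 61 → best response Q.
Player B against (U, m2): payoffs 82, 69 → best response P.
Player B against (M, m1): payoffs 78, 72 → best response P.
Player B against (M, m2): payoffs 22, 55 → best response Q.
Player B against (D, m1): payoffs 86, 21 → best response P.
Player B against (D, m2): payoffs 39, 82 → best response Q.
Player C against (U, P): payoffs 25, 56 → best response m2.
Player C against (U, Q): payoffs 41, 13 → best response m1.
Player C against (M, P): payoffs 63, 29 → best response m1.
Player C against (M, Q): payoffs 41, 31 → best response m1.
Player C against (D, P): payoffs 99, 93 → best response m1.
Player C against (D, Q): payoffs 92, 74 → best response m1.
Mutual best responses: (U, P, m2); (U, Q, m1); (M, P, m1).

The pure Nash equilibria are (U, P, m2), (U, Q, m1), (M, P, m1).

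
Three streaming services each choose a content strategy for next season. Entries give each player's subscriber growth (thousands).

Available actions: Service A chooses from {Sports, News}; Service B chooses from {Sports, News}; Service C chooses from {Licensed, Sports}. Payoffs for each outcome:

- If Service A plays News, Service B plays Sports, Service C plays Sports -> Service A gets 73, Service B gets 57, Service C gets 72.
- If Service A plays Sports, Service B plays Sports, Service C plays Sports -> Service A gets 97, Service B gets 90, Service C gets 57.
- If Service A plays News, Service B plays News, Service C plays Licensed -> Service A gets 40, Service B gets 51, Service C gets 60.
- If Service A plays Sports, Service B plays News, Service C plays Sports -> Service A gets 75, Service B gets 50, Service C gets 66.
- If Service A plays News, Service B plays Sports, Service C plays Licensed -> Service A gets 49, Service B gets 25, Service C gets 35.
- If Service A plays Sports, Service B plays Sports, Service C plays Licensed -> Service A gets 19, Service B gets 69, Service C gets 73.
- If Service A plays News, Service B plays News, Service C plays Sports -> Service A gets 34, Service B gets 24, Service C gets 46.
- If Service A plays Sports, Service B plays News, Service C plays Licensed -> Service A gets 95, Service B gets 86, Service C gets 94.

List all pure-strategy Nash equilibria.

Check each profile: it is a Nash equilibrium iff no player can strictly gain by switching unilaterally.
(Sports, Sports, Licensed): Service A can switch to News (19 → 49). Not NE.
(Sports, Sports, Sports): Service C can switch to Licensed (57 → 73). Not NE.
(Sports, News, Licensed): Service A gets 95, best alternative 40; Service B gets 86, best alternative 69; Service C gets 94, best alternative 66. No profitable deviation — NE.
(Sports, News, Sports): Service B can switch to Sports (50 → 90). Not NE.
(News, Sports, Licensed): Service B can switch to News (25 → 51). Not NE.
(News, Sports, Sports): Service A can switch to Sports (73 → 97). Not NE.
(News, News, Licensed): Service A can switch to Sports (40 → 95). Not NE.
(The remaining 1 profile has a profitable deviation by the same check.)

(Sports, News, Licensed)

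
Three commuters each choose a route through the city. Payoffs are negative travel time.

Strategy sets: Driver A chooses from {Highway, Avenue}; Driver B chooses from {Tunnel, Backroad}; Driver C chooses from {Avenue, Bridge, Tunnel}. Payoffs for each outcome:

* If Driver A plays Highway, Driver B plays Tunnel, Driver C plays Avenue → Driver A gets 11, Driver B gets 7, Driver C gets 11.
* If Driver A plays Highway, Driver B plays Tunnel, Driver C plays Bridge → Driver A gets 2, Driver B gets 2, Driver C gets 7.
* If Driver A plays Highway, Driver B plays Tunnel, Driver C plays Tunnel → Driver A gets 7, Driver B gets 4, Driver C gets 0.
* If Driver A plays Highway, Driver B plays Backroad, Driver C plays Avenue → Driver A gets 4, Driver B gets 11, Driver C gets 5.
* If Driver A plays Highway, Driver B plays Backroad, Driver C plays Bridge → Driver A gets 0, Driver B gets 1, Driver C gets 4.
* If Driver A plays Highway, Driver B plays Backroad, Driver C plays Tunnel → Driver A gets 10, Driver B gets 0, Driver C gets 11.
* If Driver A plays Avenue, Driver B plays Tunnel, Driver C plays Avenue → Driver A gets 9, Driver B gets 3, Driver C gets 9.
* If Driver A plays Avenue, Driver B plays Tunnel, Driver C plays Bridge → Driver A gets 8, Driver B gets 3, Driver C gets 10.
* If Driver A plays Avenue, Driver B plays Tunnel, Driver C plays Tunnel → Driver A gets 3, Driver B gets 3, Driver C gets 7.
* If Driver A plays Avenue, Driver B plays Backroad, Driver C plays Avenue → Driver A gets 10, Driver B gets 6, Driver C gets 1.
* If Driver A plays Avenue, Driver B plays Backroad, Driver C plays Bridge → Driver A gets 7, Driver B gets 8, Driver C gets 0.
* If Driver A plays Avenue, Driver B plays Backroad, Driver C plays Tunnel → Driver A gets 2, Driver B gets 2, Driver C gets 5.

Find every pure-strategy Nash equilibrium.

(Highway, Tunnel, Avenue): Driver B can switch to Backroad (7 → 11). Not NE.
(Highway, Tunnel, Bridge): Driver A can switch to Avenue (2 → 8). Not NE.
(Highway, Tunnel, Tunnel): Driver C can switch to Avenue (0 → 11). Not NE.
(Highway, Backroad, Avenue): Driver A can switch to Avenue (4 → 10). Not NE.
(Highway, Backroad, Bridge): Driver A can switch to Avenue (0 → 7). Not NE.
(Highway, Backroad, Tunnel): Driver B can switch to Tunnel (0 → 4). Not NE.
(Avenue, Tunnel, Avenue): Driver A can switch to Highway (9 → 11). Not NE.
(Avenue, Tunnel, Bridge): Driver B can switch to Backroad (3 → 8). Not NE.
(Avenue, Tunnel, Tunnel): Driver A can switch to Highway (3 → 7). Not NE.
(Avenue, Backroad, Avenue): Driver C can switch to Tunnel (1 → 5). Not NE.
(Avenue, Backroad, Bridge): Driver C can switch to Avenue (0 → 1). Not NE.
(Avenue, Backroad, Tunnel): Driver A can switch to Highway (2 → 10). Not NE.

This game has no pure Nash equilibrium.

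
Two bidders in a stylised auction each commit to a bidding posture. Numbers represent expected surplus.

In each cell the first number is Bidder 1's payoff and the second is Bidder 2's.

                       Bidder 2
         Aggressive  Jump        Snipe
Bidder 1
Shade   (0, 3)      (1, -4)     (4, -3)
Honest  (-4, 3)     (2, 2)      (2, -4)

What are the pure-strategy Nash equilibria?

(Shade, Aggressive)

Bidder 1 against Aggressive: payoffs 0, -4 → best response Shade.
Bidder 1 against Jump: payoffs 1, 2 → best response Honest.
Bidder 1 against Snipe: payoffs 4, 2 → best response Shade.
Bidder 2 against Shade: payoffs 3, -4, -3 → best response Aggressive.
Bidder 2 against Honest: payoffs 3, 2, -4 → best response Aggressive.
Mutual best responses: (Shade, Aggressive).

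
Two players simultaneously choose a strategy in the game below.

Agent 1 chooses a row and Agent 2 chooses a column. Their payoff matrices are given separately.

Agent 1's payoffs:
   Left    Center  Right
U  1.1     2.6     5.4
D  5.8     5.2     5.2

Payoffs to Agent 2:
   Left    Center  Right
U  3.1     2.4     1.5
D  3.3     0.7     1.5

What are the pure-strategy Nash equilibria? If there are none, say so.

For each player, find the best response to each opponent profile; mutual best responses are the pure NE.
Agent 1 against Left: payoffs 1.1, 5.8 → best response D.
Agent 1 against Center: payoffs 2.6, 5.2 → best response D.
Agent 1 against Right: payoffs 5.4, 5.2 → best response U.
Agent 2 against U: payoffs 3.1, 2.4, 1.5 → best response Left.
Agent 2 against D: payoffs 3.3, 0.7, 1.5 → best response Left.
Mutual best responses: (D, Left).

The unique pure-strategy Nash equilibrium is (D, Left).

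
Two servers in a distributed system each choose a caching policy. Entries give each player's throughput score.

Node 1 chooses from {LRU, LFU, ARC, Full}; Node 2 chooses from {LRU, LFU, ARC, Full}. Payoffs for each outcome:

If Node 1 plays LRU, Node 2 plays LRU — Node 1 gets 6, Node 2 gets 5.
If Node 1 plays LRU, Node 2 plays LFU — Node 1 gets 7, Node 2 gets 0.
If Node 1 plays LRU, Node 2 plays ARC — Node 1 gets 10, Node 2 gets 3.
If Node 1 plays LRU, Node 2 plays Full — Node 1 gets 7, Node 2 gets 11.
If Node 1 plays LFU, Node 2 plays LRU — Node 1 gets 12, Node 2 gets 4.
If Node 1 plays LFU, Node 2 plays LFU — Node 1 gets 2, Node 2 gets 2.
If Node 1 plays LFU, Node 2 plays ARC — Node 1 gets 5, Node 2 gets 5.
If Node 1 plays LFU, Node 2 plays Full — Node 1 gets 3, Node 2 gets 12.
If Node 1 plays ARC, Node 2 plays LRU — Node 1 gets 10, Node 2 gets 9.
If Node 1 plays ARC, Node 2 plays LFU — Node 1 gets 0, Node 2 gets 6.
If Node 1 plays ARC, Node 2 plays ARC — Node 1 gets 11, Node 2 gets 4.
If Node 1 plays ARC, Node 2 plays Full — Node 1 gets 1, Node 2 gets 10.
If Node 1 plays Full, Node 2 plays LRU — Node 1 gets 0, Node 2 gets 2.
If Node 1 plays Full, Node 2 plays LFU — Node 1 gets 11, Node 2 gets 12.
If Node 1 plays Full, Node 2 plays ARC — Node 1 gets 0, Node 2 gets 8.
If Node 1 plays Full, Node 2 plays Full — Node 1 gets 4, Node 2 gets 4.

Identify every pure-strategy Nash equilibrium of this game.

For each strategy profile, look for a profitable unilateral deviation.
(LRU, LRU): Node 1 can switch to LFU (6 → 12). Not NE.
(LRU, LFU): Node 1 can switch to Full (7 → 11). Not NE.
(LRU, ARC): Node 1 can switch to ARC (10 → 11). Not NE.
(LRU, Full): Node 1 gets 7, best alternative 4; Node 2 gets 11, best alternative 5. No profitable deviation — NE.
(LFU, LRU): Node 2 can switch to ARC (4 → 5). Not NE.
(LFU, LFU): Node 1 can switch to LRU (2 → 7). Not NE.
(LFU, ARC): Node 1 can switch to LRU (5 → 10). Not NE.
(LFU, Full): Node 1 can switch to LRU (3 → 7). Not NE.
(ARC, LRU): Node 1 can switch to LFU (10 → 12). Not NE.
(ARC, LFU): Node 1 can switch to LRU (0 → 7). Not NE.
(ARC, ARC): Node 2 can switch to LRU (4 → 9). Not NE.
(Full, LFU): Node 1 gets 11, best alternative 7; Node 2 gets 12, best alternative 8. No profitable deviation — NE.
(The remaining 4 profiles each have a profitable deviation by the same check.)

The pure Nash equilibria are (LRU, Full); (Full, LFU).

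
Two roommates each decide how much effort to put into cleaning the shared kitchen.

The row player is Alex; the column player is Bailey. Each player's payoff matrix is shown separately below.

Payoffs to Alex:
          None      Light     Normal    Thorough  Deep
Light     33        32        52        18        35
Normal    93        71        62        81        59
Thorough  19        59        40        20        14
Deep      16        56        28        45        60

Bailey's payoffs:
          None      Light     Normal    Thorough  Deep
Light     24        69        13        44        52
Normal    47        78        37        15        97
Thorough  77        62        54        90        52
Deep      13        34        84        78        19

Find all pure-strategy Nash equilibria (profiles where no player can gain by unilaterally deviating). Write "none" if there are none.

(Light, None): Alex can switch to Normal (33 → 93). Not NE.
(Light, Light): Alex can switch to Normal (32 → 71). Not NE.
(Light, Normal): Alex can switch to Normal (52 → 62). Not NE.
(Light, Thorough): Alex can switch to Normal (18 → 81). Not NE.
(Light, Deep): Alex can switch to Normal (35 → 59). Not NE.
(Normal, None): Bailey can switch to Light (47 → 78). Not NE.
(Normal, Light): Bailey can switch to Deep (78 → 97). Not NE.
(Normal, Normal): Bailey can switch to None (37 → 47). Not NE.
(The remaining 12 profiles each have a profitable deviation by the same check.)

No pure-strategy Nash equilibrium.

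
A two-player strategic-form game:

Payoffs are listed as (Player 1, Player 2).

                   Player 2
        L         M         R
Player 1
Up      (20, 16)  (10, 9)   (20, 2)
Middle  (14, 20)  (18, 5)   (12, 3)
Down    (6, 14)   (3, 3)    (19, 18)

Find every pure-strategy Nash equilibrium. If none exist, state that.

Mark each player's best response to every combination of opponents' strategies; a profile where every player is best-responding is a pure Nash equilibrium.
Player 1 against L: payoffs 20, 14, 6 → best response Up.
Player 1 against M: payoffs 10, 18, 3 → best response Middle.
Player 1 against R: payoffs 20, 12, 19 → best response Up.
Player 2 against Up: payoffs 16, 9, 2 → best response L.
Player 2 against Middle: payoffs 20, 5, 3 → best response L.
Player 2 against Down: payoffs 14, 3, 18 → best response R.
Mutual best responses: (Up, L).

Pure NE: (Up, L)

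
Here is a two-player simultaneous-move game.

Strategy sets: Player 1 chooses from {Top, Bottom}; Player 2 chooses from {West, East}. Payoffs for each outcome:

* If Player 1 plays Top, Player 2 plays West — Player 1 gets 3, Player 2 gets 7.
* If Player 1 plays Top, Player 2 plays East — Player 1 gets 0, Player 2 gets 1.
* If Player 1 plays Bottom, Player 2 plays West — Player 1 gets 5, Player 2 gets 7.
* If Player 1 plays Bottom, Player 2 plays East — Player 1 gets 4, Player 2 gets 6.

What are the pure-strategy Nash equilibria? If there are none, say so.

(Top, West): Player 1 can switch to Bottom (3 → 5). Not NE.
(Top, East): Player 1 can switch to Bottom (0 → 4). Not NE.
(Bottom, West): Player 1 gets 5, best alternative 3; Player 2 gets 7, best alternative 6. No profitable deviation — NE.
(Bottom, East): Player 2 can switch to West (6 → 7). Not NE.

Pure NE: (Bottom, West)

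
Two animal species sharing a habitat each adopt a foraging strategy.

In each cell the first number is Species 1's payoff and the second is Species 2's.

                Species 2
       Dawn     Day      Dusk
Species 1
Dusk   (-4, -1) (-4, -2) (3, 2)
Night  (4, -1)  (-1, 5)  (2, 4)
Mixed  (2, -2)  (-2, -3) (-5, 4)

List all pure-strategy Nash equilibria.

(Dusk, Dusk), (Night, Day)

Species 1 against Dawn: payoffs -4, 4, 2 → best response Night.
Species 1 against Day: payoffs -4, -1, -2 → best response Night.
Species 1 against Dusk: payoffs 3, 2, -5 → best response Dusk.
Species 2 against Dusk: payoffs -1, -2, 2 → best response Dusk.
Species 2 against Night: payoffs -1, 5, 4 → best response Day.
Species 2 against Mixed: payoffs -2, -3, 4 → best response Dusk.
Mutual best responses: (Dusk, Dusk); (Night, Day).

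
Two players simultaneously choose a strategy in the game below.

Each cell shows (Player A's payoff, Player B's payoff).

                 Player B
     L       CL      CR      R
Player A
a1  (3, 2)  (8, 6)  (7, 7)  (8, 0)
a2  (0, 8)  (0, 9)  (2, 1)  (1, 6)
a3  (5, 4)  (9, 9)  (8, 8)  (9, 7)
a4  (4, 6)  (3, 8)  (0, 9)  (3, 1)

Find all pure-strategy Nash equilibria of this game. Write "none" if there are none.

Check each profile: it is a Nash equilibrium iff no player can strictly gain by switching unilaterally.
(a1, L): Player A can switch to a3 (3 → 5). Not NE.
(a1, CL): Player A can switch to a3 (8 → 9). Not NE.
(a1, CR): Player A can switch to a3 (7 → 8). Not NE.
(a1, R): Player A can switch to a3 (8 → 9). Not NE.
(a2, L): Player A can switch to a1 (0 → 3). Not NE.
(a2, CL): Player A can switch to a1 (0 → 8). Not NE.
(a2, CR): Player A can switch to a1 (2 → 7). Not NE.
(a2, R): Player A can switch to a1 (1 → 8). Not NE.
(a3, L): Player B can switch to CL (4 → 9). Not NE.
(a3, CL): Player A gets 9, best alternative 8; Player B gets 9, best alternative 8. No profitable deviation — NE.
(a3, CR): Player B can switch to CL (8 → 9). Not NE.
(a3, R): Player B can switch to CL (7 → 9). Not NE.
(a4, L): Player A can switch to a3 (4 → 5). Not NE.
(The remaining 3 profiles each have a profitable deviation by the same check.)

The unique pure-strategy Nash equilibrium is (a3, CL).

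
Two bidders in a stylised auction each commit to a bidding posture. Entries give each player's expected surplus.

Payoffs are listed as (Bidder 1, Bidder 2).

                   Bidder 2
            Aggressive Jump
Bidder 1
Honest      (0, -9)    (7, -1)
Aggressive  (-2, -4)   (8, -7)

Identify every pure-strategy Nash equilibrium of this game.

This game has no pure Nash equilibrium.

Bidder 1 against Aggressive: payoffs 0, -2 → best response Honest.
Bidder 1 against Jump: payoffs 7, 8 → best response Aggressive.
Bidder 2 against Honest: payoffs -9, -1 → best response Jump.
Bidder 2 against Aggressive: payoffs -4, -7 → best response Aggressive.
No profile is a mutual best response for all players.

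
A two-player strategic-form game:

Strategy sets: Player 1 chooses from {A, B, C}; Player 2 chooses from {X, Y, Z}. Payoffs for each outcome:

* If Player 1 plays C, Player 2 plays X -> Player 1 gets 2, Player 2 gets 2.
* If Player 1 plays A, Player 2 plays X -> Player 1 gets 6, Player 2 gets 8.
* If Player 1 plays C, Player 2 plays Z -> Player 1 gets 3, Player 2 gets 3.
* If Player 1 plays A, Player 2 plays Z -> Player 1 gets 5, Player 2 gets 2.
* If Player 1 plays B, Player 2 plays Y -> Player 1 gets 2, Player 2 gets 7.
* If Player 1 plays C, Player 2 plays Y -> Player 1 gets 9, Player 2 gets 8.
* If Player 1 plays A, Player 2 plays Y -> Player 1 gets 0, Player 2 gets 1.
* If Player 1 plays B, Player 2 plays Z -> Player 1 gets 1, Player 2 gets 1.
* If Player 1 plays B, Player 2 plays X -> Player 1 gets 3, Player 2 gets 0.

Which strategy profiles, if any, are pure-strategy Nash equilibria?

(A, X): Player 1 gets 6, best alternative 3; Player 2 gets 8, best alternative 2. No profitable deviation — NE.
(A, Y): Player 1 can switch to B (0 → 2). Not NE.
(A, Z): Player 2 can switch to X (2 → 8). Not NE.
(B, X): Player 1 can switch to A (3 → 6). Not NE.
(B, Y): Player 1 can switch to C (2 → 9). Not NE.
(B, Z): Player 1 can switch to A (1 → 5). Not NE.
(C, X): Player 1 can switch to A (2 → 6). Not NE.
(C, Y): Player 1 gets 9, best alternative 2; Player 2 gets 8, best alternative 3. No profitable deviation — NE.
(C, Z): Player 1 can switch to A (3 → 5). Not NE.

The pure Nash equilibria are (A, X); (C, Y).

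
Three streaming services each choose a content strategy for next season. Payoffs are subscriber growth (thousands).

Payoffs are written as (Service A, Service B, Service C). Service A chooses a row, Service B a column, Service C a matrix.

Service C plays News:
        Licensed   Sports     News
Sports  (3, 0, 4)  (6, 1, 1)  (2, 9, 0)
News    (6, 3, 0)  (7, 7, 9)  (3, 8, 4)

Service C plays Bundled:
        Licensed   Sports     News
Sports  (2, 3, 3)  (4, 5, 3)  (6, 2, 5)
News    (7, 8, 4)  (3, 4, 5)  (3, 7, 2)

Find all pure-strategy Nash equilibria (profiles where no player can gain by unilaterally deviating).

Check each profile: it is a Nash equilibrium iff no player can strictly gain by switching unilaterally.
(Sports, Licensed, News): Service A can switch to News (3 → 6). Not NE.
(Sports, Licensed, Bundled): Service A can switch to News (2 → 7). Not NE.
(Sports, Sports, News): Service A can switch to News (6 → 7). Not NE.
(Sports, Sports, Bundled): Service A gets 4, best alternative 3; Service B gets 5, best alternative 3; Service C gets 3, best alternative 1. No profitable deviation — NE.
(Sports, News, News): Service A can switch to News (2 → 3). Not NE.
(Sports, News, Bundled): Service B can switch to Licensed (2 → 3). Not NE.
(News, Licensed, News): Service B can switch to Sports (3 → 7). Not NE.
(News, Licensed, Bundled): Service A gets 7, best alternative 2; Service B gets 8, best alternative 7; Service C gets 4, best alternative 0. No profitable deviation — NE.
(News, Sports, News): Service B can switch to News (7 → 8). Not NE.
(News, Sports, Bundled): Service A can switch to Sports (3 → 4). Not NE.
(News, News, News): Service A gets 3, best alternative 2; Service B gets 8, best alternative 7; Service C gets 4, best alternative 2. No profitable deviation — NE.
(News, News, Bundled): Service A can switch to Sports (3 → 6). Not NE.

The pure Nash equilibria are (Sports, Sports, Bundled) and (News, Licensed, Bundled) and (News, News, News).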